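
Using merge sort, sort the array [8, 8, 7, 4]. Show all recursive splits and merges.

Merge sort trace:

Split: [8, 8, 7, 4] -> [8, 8] and [7, 4]
  Split: [8, 8] -> [8] and [8]
  Merge: [8] + [8] -> [8, 8]
  Split: [7, 4] -> [7] and [4]
  Merge: [7] + [4] -> [4, 7]
Merge: [8, 8] + [4, 7] -> [4, 7, 8, 8]

Final sorted array: [4, 7, 8, 8]

The merge sort proceeds by recursively splitting the array and merging sorted halves.
After all merges, the sorted array is [4, 7, 8, 8].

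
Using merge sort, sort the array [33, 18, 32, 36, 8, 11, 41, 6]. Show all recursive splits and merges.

Merge sort trace:

Split: [33, 18, 32, 36, 8, 11, 41, 6] -> [33, 18, 32, 36] and [8, 11, 41, 6]
  Split: [33, 18, 32, 36] -> [33, 18] and [32, 36]
    Split: [33, 18] -> [33] and [18]
    Merge: [33] + [18] -> [18, 33]
    Split: [32, 36] -> [32] and [36]
    Merge: [32] + [36] -> [32, 36]
  Merge: [18, 33] + [32, 36] -> [18, 32, 33, 36]
  Split: [8, 11, 41, 6] -> [8, 11] and [41, 6]
    Split: [8, 11] -> [8] and [11]
    Merge: [8] + [11] -> [8, 11]
    Split: [41, 6] -> [41] and [6]
    Merge: [41] + [6] -> [6, 41]
  Merge: [8, 11] + [6, 41] -> [6, 8, 11, 41]
Merge: [18, 32, 33, 36] + [6, 8, 11, 41] -> [6, 8, 11, 18, 32, 33, 36, 41]

Final sorted array: [6, 8, 11, 18, 32, 33, 36, 41]

The merge sort proceeds by recursively splitting the array and merging sorted halves.
After all merges, the sorted array is [6, 8, 11, 18, 32, 33, 36, 41].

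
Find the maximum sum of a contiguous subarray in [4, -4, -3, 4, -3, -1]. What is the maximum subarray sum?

Using Kadane's algorithm on [4, -4, -3, 4, -3, -1]:

Scanning through the array:
Position 1 (value -4): max_ending_here = 0, max_so_far = 4
Position 2 (value -3): max_ending_here = -3, max_so_far = 4
Position 3 (value 4): max_ending_here = 4, max_so_far = 4
Position 4 (value -3): max_ending_here = 1, max_so_far = 4
Position 5 (value -1): max_ending_here = 0, max_so_far = 4

Maximum subarray: [4]
Maximum sum: 4

The maximum subarray is [4] with sum 4. This subarray runs from index 0 to index 0.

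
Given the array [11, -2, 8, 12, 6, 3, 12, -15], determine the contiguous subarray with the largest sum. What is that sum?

Using Kadane's algorithm on [11, -2, 8, 12, 6, 3, 12, -15]:

Scanning through the array:
Position 1 (value -2): max_ending_here = 9, max_so_far = 11
Position 2 (value 8): max_ending_here = 17, max_so_far = 17
Position 3 (value 12): max_ending_here = 29, max_so_far = 29
Position 4 (value 6): max_ending_here = 35, max_so_far = 35
Position 5 (value 3): max_ending_here = 38, max_so_far = 38
Position 6 (value 12): max_ending_here = 50, max_so_far = 50
Position 7 (value -15): max_ending_here = 35, max_so_far = 50

Maximum subarray: [11, -2, 8, 12, 6, 3, 12]
Maximum sum: 50

The maximum subarray is [11, -2, 8, 12, 6, 3, 12] with sum 50. This subarray runs from index 0 to index 6.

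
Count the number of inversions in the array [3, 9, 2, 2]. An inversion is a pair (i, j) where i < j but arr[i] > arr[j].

Finding inversions in [3, 9, 2, 2]:

(0, 2): arr[0]=3 > arr[2]=2
(0, 3): arr[0]=3 > arr[3]=2
(1, 2): arr[1]=9 > arr[2]=2
(1, 3): arr[1]=9 > arr[3]=2

Total inversions: 4

The array has 4 inversion(s): (0,2), (0,3), (1,2), (1,3). Each pair (i,j) satisfies i < j and arr[i] > arr[j].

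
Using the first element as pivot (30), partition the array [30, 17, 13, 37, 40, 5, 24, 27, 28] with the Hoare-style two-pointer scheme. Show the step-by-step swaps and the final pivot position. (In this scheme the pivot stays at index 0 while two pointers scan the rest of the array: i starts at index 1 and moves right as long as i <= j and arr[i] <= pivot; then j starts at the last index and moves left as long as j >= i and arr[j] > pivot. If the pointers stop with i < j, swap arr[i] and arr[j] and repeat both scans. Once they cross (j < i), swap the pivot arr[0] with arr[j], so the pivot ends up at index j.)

Hoare-style two-pointer partition with pivot = 30:

Initial array: [30, 17, 13, 37, 40, 5, 24, 27, 28]

Pointers start at i = 1, j = 8.
i stops at index 3 (arr[3]=37 > 30), j stops at index 8 (arr[8]=28 <= 30): swap arr[3] and arr[8], array becomes [30, 17, 13, 28, 40, 5, 24, 27, 37]
i stops at index 4 (arr[4]=40 > 30), j stops at index 7 (arr[7]=27 <= 30): swap arr[4] and arr[7], array becomes [30, 17, 13, 28, 27, 5, 24, 40, 37]
i ends at 7, j ends at 6: the pointers have crossed (j < i), so scanning stops.

Swap pivot arr[0] with arr[6] to place pivot at position 6: [24, 17, 13, 28, 27, 5, 30, 40, 37]
Pivot position: 6

After partitioning with pivot 30, the array becomes [24, 17, 13, 28, 27, 5, 30, 40, 37]. The pivot is placed at index 6. All elements to the left of the pivot are <= 30, and all elements to the right are > 30.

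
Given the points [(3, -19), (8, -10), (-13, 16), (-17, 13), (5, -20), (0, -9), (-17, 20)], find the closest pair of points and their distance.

Computing all pairwise distances among 7 points:

d((3, -19), (8, -10)) = 10.2956
d((3, -19), (-13, 16)) = 38.4838
d((3, -19), (-17, 13)) = 37.7359
d((3, -19), (5, -20)) = 2.2361 <-- minimum
d((3, -19), (0, -9)) = 10.4403
d((3, -19), (-17, 20)) = 43.8292
d((8, -10), (-13, 16)) = 33.4215
d((8, -10), (-17, 13)) = 33.9706
d((8, -10), (5, -20)) = 10.4403
d((8, -10), (0, -9)) = 8.0623
d((8, -10), (-17, 20)) = 39.0512
d((-13, 16), (-17, 13)) = 5.0
d((-13, 16), (5, -20)) = 40.2492
d((-13, 16), (0, -9)) = 28.178
d((-13, 16), (-17, 20)) = 5.6569
d((-17, 13), (5, -20)) = 39.6611
d((-17, 13), (0, -9)) = 27.8029
d((-17, 13), (-17, 20)) = 7.0
d((5, -20), (0, -9)) = 12.083
d((5, -20), (-17, 20)) = 45.6508
d((0, -9), (-17, 20)) = 33.6155

Closest pair: (3, -19) and (5, -20) with distance 2.2361

The closest pair is (3, -19) and (5, -20) with Euclidean distance 2.2361. For 7 points, brute-force pairwise comparison is shown above. For large n, the divide-and-conquer algorithm (sort by x, recurse on halves, check the dividing strip) achieves O(n log n).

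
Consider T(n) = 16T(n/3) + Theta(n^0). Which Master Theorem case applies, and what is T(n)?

Master Theorem for T(n) = 16T(n/3) + O(n^0):

a = 16, b = 3, c = 0
log_b(a) = log_3(16) = 2.5237

Case 1: c = 0 < log_3(16) = 2.5237
T(n) = O(n^(log_3 16))

For T(n) = 16T(n/3) + O(n^0): log_3(16) = 2.5237. This is Case 1 of the Master Theorem (c < log_b(a), work dominated by leaves), giving O(n^(log_3 16)).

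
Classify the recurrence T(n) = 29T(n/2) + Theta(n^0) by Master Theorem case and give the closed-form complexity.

Master Theorem for T(n) = 29T(n/2) + O(n^0):

a = 29, b = 2, c = 0
log_b(a) = log_2(29) = 4.8580

Case 1: c = 0 < log_2(29) = 4.8580
T(n) = O(n^(log_2 29))

For T(n) = 29T(n/2) + O(n^0): log_2(29) = 4.8580. This is Case 1 of the Master Theorem (c < log_b(a), work dominated by leaves), giving O(n^(log_2 29)).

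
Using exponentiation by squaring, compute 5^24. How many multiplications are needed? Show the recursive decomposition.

Computing 5^24 by squaring (build up from 5^1; each line after the first costs one multiplication):

5^1 = 5
5^2 = (5^1)^2 = 5^2 = 25
5^3 = 5 * 5^2 = 5 * 25 = 125
5^6 = (5^3)^2 = 125^2 = 15625
5^12 = (5^6)^2 = 15625^2 = 244140625
5^24 = (5^12)^2 = 244140625^2 = 59604644775390625

Result: 59604644775390625
Multiplications needed: 5 (5 lines after 5^1)

5^24 = 59604644775390625. Using exponentiation by squaring, this requires 5 multiplications. The key idea: if the exponent is even, square the half-power; if odd, multiply by the base once.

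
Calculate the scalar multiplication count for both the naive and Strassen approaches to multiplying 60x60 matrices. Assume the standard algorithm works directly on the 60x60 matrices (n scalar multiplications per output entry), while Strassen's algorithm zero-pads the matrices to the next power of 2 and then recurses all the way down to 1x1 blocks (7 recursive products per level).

Matrix multiplication for 60x60 matrices:

Strassen's algorithm requires power-of-2 dimensions. Pad 60x60 to 64x64 (next power of 2).

Standard algorithm: 60^3 = 216000 multiplications
Strassen's algorithm: 7^(log2(64)) = 7^6 = 117649 multiplications
Savings: 216000 - 117649 = 98351 multiplications

Standard: 216000 multiplications (60^3). Strassen: 117649 multiplications (7^6, after padding to 64x64). Strassen reduces 8 recursive multiplications to 7 at each level.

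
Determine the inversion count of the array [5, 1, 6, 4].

Finding inversions in [5, 1, 6, 4]:

(0, 1): arr[0]=5 > arr[1]=1
(0, 3): arr[0]=5 > arr[3]=4
(2, 3): arr[2]=6 > arr[3]=4

Total inversions: 3

The array has 3 inversion(s): (0,1), (0,3), (2,3). Each pair (i,j) satisfies i < j and arr[i] > arr[j].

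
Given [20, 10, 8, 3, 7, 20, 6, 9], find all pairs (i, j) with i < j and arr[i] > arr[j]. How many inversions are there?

Finding inversions in [20, 10, 8, 3, 7, 20, 6, 9]:

(0, 1): arr[0]=20 > arr[1]=10
(0, 2): arr[0]=20 > arr[2]=8
(0, 3): arr[0]=20 > arr[3]=3
(0, 4): arr[0]=20 > arr[4]=7
(0, 6): arr[0]=20 > arr[6]=6
(0, 7): arr[0]=20 > arr[7]=9
(1, 2): arr[1]=10 > arr[2]=8
(1, 3): arr[1]=10 > arr[3]=3
(1, 4): arr[1]=10 > arr[4]=7
(1, 6): arr[1]=10 > arr[6]=6
(1, 7): arr[1]=10 > arr[7]=9
(2, 3): arr[2]=8 > arr[3]=3
(2, 4): arr[2]=8 > arr[4]=7
(2, 6): arr[2]=8 > arr[6]=6
(4, 6): arr[4]=7 > arr[6]=6
(5, 6): arr[5]=20 > arr[6]=6
(5, 7): arr[5]=20 > arr[7]=9

Total inversions: 17

The array has 17 inversion(s): (0,1), (0,2), (0,3), (0,4), (0,6), (0,7), (1,2), (1,3), (1,4), (1,6), (1,7), (2,3), (2,4), (2,6), (4,6), (5,6), (5,7). Each pair (i,j) satisfies i < j and arr[i] > arr[j].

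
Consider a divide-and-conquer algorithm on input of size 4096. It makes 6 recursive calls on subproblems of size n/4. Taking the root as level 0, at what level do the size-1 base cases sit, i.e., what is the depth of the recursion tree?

For divide and conquer with division factor 4:

Problem sizes at each level:
Level 0: 4096
Level 1: 1024
Level 2: 256
Level 3: 64
Level 4: 16
Level 5: 4
Level 6: 1

The root is level 0 and the size-1 base case is level 6 (the tree spans levels 0 through 6, i.e. 7 levels counting the root), so the depth is the number of divisions: log_4(4096) = 6

The recursion tree depth is log_4(4096) = 6. At each level, the problem size is divided by 4, so it takes 6 divisions to reduce to a base case of size 1. The algorithm makes 6 recursive calls at each level.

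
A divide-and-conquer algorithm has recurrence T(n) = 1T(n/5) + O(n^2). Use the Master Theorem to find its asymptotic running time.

Master Theorem for T(n) = 1T(n/5) + O(n^2):

a = 1, b = 5, c = 2
log_b(a) = log_5(1) = 0.0000

Case 3: c = 2 > log_5(1) = 0.0000
T(n) = O(n^2) = O(n^2)

For T(n) = 1T(n/5) + O(n^2): log_5(1) = 0.0000. This is Case 3 of the Master Theorem (c > log_b(a), work dominated by root), giving O(n^2).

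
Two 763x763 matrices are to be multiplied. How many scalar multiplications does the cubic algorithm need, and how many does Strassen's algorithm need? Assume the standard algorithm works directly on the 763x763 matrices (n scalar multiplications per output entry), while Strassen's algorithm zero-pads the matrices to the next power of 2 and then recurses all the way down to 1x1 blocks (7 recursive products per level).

Matrix multiplication for 763x763 matrices:

Strassen's algorithm requires power-of-2 dimensions. Pad 763x763 to 1024x1024 (next power of 2).

Standard algorithm: 763^3 = 444194947 multiplications
Strassen's algorithm: 7^(log2(1024)) = 7^10 = 282475249 multiplications
Savings: 444194947 - 282475249 = 161719698 multiplications

Standard: 444194947 multiplications (763^3). Strassen: 282475249 multiplications (7^10, after padding to 1024x1024). Strassen reduces 8 recursive multiplications to 7 at each level.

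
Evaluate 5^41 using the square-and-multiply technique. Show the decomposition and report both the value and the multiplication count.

Computing 5^41 by squaring (build up from 5^1; each line after the first costs one multiplication):

5^1 = 5
5^2 = (5^1)^2 = 5^2 = 25
5^4 = (5^2)^2 = 25^2 = 625
5^5 = 5 * 5^4 = 5 * 625 = 3125
5^10 = (5^5)^2 = 3125^2 = 9765625
5^20 = (5^10)^2 = 9765625^2 = 95367431640625
5^40 = (5^20)^2 = 95367431640625^2 = 9094947017729282379150390625
5^41 = 5 * 5^40 = 5 * 9094947017729282379150390625 = 45474735088646411895751953125

Result: 45474735088646411895751953125
Multiplications needed: 7 (7 lines after 5^1)

5^41 = 45474735088646411895751953125. Using exponentiation by squaring, this requires 7 multiplications. The key idea: if the exponent is even, square the half-power; if odd, multiply by the base once.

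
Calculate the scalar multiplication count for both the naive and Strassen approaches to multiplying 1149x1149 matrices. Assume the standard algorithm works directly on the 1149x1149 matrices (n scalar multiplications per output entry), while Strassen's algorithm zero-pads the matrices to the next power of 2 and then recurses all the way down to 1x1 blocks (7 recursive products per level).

Matrix multiplication for 1149x1149 matrices:

Strassen's algorithm requires power-of-2 dimensions. Pad 1149x1149 to 2048x2048 (next power of 2).

Standard algorithm: 1149^3 = 1516910949 multiplications
Strassen's algorithm: 7^(log2(2048)) = 7^11 = 1977326743 multiplications
Difference: 1516910949 - 1977326743 = -460415794 (Strassen uses MORE here due to padding overhead — for small or just-over-power-of-2 n, padding can outweigh the per-level savings)

Standard: 1516910949 multiplications (1149^3). Strassen: 1977326743 multiplications (7^11, after padding to 2048x2048). Strassen reduces 8 recursive multiplications to 7 at each level.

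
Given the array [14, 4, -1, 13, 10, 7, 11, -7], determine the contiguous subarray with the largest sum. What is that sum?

Using Kadane's algorithm on [14, 4, -1, 13, 10, 7, 11, -7]:

Scanning through the array:
Position 1 (value 4): max_ending_here = 18, max_so_far = 18
Position 2 (value -1): max_ending_here = 17, max_so_far = 18
Position 3 (value 13): max_ending_here = 30, max_so_far = 30
Position 4 (value 10): max_ending_here = 40, max_so_far = 40
Position 5 (value 7): max_ending_here = 47, max_so_far = 47
Position 6 (value 11): max_ending_here = 58, max_so_far = 58
Position 7 (value -7): max_ending_here = 51, max_so_far = 58

Maximum subarray: [14, 4, -1, 13, 10, 7, 11]
Maximum sum: 58

The maximum subarray is [14, 4, -1, 13, 10, 7, 11] with sum 58. This subarray runs from index 0 to index 6.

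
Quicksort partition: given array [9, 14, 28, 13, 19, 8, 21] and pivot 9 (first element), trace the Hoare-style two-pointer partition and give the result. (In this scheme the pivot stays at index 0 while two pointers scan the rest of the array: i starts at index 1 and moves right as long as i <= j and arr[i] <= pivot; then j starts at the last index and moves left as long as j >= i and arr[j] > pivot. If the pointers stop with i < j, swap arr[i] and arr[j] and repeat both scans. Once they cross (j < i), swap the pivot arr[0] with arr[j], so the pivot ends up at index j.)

Hoare-style two-pointer partition with pivot = 9:

Initial array: [9, 14, 28, 13, 19, 8, 21]

Pointers start at i = 1, j = 6.
i stops at index 1 (arr[1]=14 > 9), j stops at index 5 (arr[5]=8 <= 9): swap arr[1] and arr[5], array becomes [9, 8, 28, 13, 19, 14, 21]
i ends at 2, j ends at 1: the pointers have crossed (j < i), so scanning stops.

Swap pivot arr[0] with arr[1] to place pivot at position 1: [8, 9, 28, 13, 19, 14, 21]
Pivot position: 1

After partitioning with pivot 9, the array becomes [8, 9, 28, 13, 19, 14, 21]. The pivot is placed at index 1. All elements to the left of the pivot are <= 9, and all elements to the right are > 9.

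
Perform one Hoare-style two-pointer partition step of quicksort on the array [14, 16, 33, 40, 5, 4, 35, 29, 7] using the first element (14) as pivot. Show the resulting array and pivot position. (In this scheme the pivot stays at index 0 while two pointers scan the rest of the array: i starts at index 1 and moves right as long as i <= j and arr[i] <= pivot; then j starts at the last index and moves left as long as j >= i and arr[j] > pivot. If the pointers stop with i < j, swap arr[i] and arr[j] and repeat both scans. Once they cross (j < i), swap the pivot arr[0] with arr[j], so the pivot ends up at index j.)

Hoare-style two-pointer partition with pivot = 14:

Initial array: [14, 16, 33, 40, 5, 4, 35, 29, 7]

Pointers start at i = 1, j = 8.
i stops at index 1 (arr[1]=16 > 14), j stops at index 8 (arr[8]=7 <= 14): swap arr[1] and arr[8], array becomes [14, 7, 33, 40, 5, 4, 35, 29, 16]
i stops at index 2 (arr[2]=33 > 14), j stops at index 5 (arr[5]=4 <= 14): swap arr[2] and arr[5], array becomes [14, 7, 4, 40, 5, 33, 35, 29, 16]
i stops at index 3 (arr[3]=40 > 14), j stops at index 4 (arr[4]=5 <= 14): swap arr[3] and arr[4], array becomes [14, 7, 4, 5, 40, 33, 35, 29, 16]
i ends at 4, j ends at 3: the pointers have crossed (j < i), so scanning stops.

Swap pivot arr[0] with arr[3] to place pivot at position 3: [5, 7, 4, 14, 40, 33, 35, 29, 16]
Pivot position: 3

After partitioning with pivot 14, the array becomes [5, 7, 4, 14, 40, 33, 35, 29, 16]. The pivot is placed at index 3. All elements to the left of the pivot are <= 14, and all elements to the right are > 14.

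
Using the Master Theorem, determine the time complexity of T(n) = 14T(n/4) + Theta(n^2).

Master Theorem for T(n) = 14T(n/4) + O(n^2):

a = 14, b = 4, c = 2
log_b(a) = log_4(14) = 1.9037

Case 3: c = 2 > log_4(14) = 1.9037
T(n) = O(n^2) = O(n^2)

For T(n) = 14T(n/4) + O(n^2): log_4(14) = 1.9037. This is Case 3 of the Master Theorem (c > log_b(a), work dominated by root), giving O(n^2).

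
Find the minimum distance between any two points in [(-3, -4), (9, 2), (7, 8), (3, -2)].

Computing all pairwise distances among 4 points:

d((-3, -4), (9, 2)) = 13.4164
d((-3, -4), (7, 8)) = 15.6205
d((-3, -4), (3, -2)) = 6.3246 <-- minimum
d((9, 2), (7, 8)) = 6.3246 <-- minimum
d((9, 2), (3, -2)) = 7.2111
d((7, 8), (3, -2)) = 10.7703

Minimum distance: 6.3246 (tie among 2 pairs: (-3, -4) and (3, -2); (9, 2) and (7, 8))

The minimum Euclidean distance is 6.3246. There is a tie: 2 pairs achieve this minimum — (-3, -4) and (3, -2); (9, 2) and (7, 8). Any of these is a valid closest pair. For 4 points, brute-force pairwise comparison is shown above. For large n, the divide-and-conquer algorithm (sort by x, recurse on halves, check the dividing strip) achieves O(n log n).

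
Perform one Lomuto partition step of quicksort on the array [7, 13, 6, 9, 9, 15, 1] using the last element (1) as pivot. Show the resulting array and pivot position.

Lomuto partition with pivot = 1:

Initial array: [7, 13, 6, 9, 9, 15, 1]

arr[0]=7 > 1: no swap
arr[1]=13 > 1: no swap
arr[2]=6 > 1: no swap
arr[3]=9 > 1: no swap
arr[4]=9 > 1: no swap
arr[5]=15 > 1: no swap

Place pivot at position 0: [1, 13, 6, 9, 9, 15, 7]
Pivot position: 0

After partitioning with pivot 1, the array becomes [1, 13, 6, 9, 9, 15, 7]. The pivot is placed at index 0. All elements to the left of the pivot are <= 1, and all elements to the right are > 1.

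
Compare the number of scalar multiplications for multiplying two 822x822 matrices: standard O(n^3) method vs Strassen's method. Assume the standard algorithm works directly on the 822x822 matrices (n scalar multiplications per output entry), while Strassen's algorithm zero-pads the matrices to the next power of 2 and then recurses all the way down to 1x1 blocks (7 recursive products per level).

Matrix multiplication for 822x822 matrices:

Strassen's algorithm requires power-of-2 dimensions. Pad 822x822 to 1024x1024 (next power of 2).

Standard algorithm: 822^3 = 555412248 multiplications
Strassen's algorithm: 7^(log2(1024)) = 7^10 = 282475249 multiplications
Savings: 555412248 - 282475249 = 272936999 multiplications

Standard: 555412248 multiplications (822^3). Strassen: 282475249 multiplications (7^10, after padding to 1024x1024). Strassen reduces 8 recursive multiplications to 7 at each level.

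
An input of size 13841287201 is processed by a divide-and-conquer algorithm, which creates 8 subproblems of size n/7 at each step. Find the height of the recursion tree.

For divide and conquer with division factor 7:

Problem sizes at each level:
Level 0: 13841287201
Level 1: 1977326743
Level 2: 282475249
Level 3: 40353607
Level 4: 5764801
Level 5: 823543
Level 6: 117649
Level 7: 16807
Level 8: 2401
Level 9: 343
Level 10: 49
Level 11: 7
Level 12: 1

The root is level 0 and the size-1 base case is level 12 (the tree spans levels 0 through 12, i.e. 13 levels counting the root), so the depth is the number of divisions: log_7(13841287201) = 12

The recursion tree depth is log_7(13841287201) = 12. At each level, the problem size is divided by 7, so it takes 12 divisions to reduce to a base case of size 1. The algorithm makes 8 recursive calls at each level.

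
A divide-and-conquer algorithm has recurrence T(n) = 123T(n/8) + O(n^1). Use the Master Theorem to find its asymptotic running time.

Master Theorem for T(n) = 123T(n/8) + O(n^1):

a = 123, b = 8, c = 1
log_b(a) = log_8(123) = 2.3142

Case 1: c = 1 < log_8(123) = 2.3142
T(n) = O(n^(log_8 123))

For T(n) = 123T(n/8) + O(n^1): log_8(123) = 2.3142. This is Case 1 of the Master Theorem (c < log_b(a), work dominated by leaves), giving O(n^(log_8 123)).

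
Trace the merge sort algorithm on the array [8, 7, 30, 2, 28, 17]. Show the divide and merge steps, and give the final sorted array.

Merge sort trace:

Split: [8, 7, 30, 2, 28, 17] -> [8, 7, 30] and [2, 28, 17]
  Split: [8, 7, 30] -> [8] and [7, 30]
    Split: [7, 30] -> [7] and [30]
    Merge: [7] + [30] -> [7, 30]
  Merge: [8] + [7, 30] -> [7, 8, 30]
  Split: [2, 28, 17] -> [2] and [28, 17]
    Split: [28, 17] -> [28] and [17]
    Merge: [28] + [17] -> [17, 28]
  Merge: [2] + [17, 28] -> [2, 17, 28]
Merge: [7, 8, 30] + [2, 17, 28] -> [2, 7, 8, 17, 28, 30]

Final sorted array: [2, 7, 8, 17, 28, 30]

The merge sort proceeds by recursively splitting the array and merging sorted halves.
After all merges, the sorted array is [2, 7, 8, 17, 28, 30].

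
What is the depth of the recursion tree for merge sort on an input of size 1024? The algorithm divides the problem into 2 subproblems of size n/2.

For divide and conquer with division factor 2:

Problem sizes at each level:
Level 0: 1024
Level 1: 512
Level 2: 256
Level 3: 128
Level 4: 64
Level 5: 32
Level 6: 16
Level 7: 8
Level 8: 4
Level 9: 2
Level 10: 1

The root is level 0 and the size-1 base case is level 10 (the tree spans levels 0 through 10, i.e. 11 levels counting the root), so the depth is the number of divisions: log_2(1024) = 10

The recursion tree depth is log_2(1024) = 10. At each level, the problem size is divided by 2, so it takes 10 divisions to reduce to a base case of size 1. The algorithm makes 2 recursive calls at each level.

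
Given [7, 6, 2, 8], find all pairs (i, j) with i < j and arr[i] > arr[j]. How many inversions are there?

Finding inversions in [7, 6, 2, 8]:

(0, 1): arr[0]=7 > arr[1]=6
(0, 2): arr[0]=7 > arr[2]=2
(1, 2): arr[1]=6 > arr[2]=2

Total inversions: 3

The array has 3 inversion(s): (0,1), (0,2), (1,2). Each pair (i,j) satisfies i < j and arr[i] > arr[j].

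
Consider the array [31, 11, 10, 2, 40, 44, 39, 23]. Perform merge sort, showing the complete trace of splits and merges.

Merge sort trace:

Split: [31, 11, 10, 2, 40, 44, 39, 23] -> [31, 11, 10, 2] and [40, 44, 39, 23]
  Split: [31, 11, 10, 2] -> [31, 11] and [10, 2]
    Split: [31, 11] -> [31] and [11]
    Merge: [31] + [11] -> [11, 31]
    Split: [10, 2] -> [10] and [2]
    Merge: [10] + [2] -> [2, 10]
  Merge: [11, 31] + [2, 10] -> [2, 10, 11, 31]
  Split: [40, 44, 39, 23] -> [40, 44] and [39, 23]
    Split: [40, 44] -> [40] and [44]
    Merge: [40] + [44] -> [40, 44]
    Split: [39, 23] -> [39] and [23]
    Merge: [39] + [23] -> [23, 39]
  Merge: [40, 44] + [23, 39] -> [23, 39, 40, 44]
Merge: [2, 10, 11, 31] + [23, 39, 40, 44] -> [2, 10, 11, 23, 31, 39, 40, 44]

Final sorted array: [2, 10, 11, 23, 31, 39, 40, 44]

The merge sort proceeds by recursively splitting the array and merging sorted halves.
After all merges, the sorted array is [2, 10, 11, 23, 31, 39, 40, 44].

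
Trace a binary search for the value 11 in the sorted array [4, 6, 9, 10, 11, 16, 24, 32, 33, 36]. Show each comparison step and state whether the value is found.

Binary search for 11 in [4, 6, 9, 10, 11, 16, 24, 32, 33, 36]:

lo=0, hi=9, mid=4, arr[mid]=11 -> Found target at index 4!

Binary search finds 11 at index 4 after 1 comparisons. The search repeatedly halves the search space by comparing with the middle element.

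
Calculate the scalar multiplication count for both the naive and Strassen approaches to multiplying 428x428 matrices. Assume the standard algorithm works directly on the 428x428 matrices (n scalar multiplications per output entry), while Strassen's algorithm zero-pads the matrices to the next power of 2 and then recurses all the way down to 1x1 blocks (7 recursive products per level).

Matrix multiplication for 428x428 matrices:

Strassen's algorithm requires power-of-2 dimensions. Pad 428x428 to 512x512 (next power of 2).

Standard algorithm: 428^3 = 78402752 multiplications
Strassen's algorithm: 7^(log2(512)) = 7^9 = 40353607 multiplications
Savings: 78402752 - 40353607 = 38049145 multiplications

Standard: 78402752 multiplications (428^3). Strassen: 40353607 multiplications (7^9, after padding to 512x512). Strassen reduces 8 recursive multiplications to 7 at each level.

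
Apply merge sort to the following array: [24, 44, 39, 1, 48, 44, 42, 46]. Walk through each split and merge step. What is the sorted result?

Merge sort trace:

Split: [24, 44, 39, 1, 48, 44, 42, 46] -> [24, 44, 39, 1] and [48, 44, 42, 46]
  Split: [24, 44, 39, 1] -> [24, 44] and [39, 1]
    Split: [24, 44] -> [24] and [44]
    Merge: [24] + [44] -> [24, 44]
    Split: [39, 1] -> [39] and [1]
    Merge: [39] + [1] -> [1, 39]
  Merge: [24, 44] + [1, 39] -> [1, 24, 39, 44]
  Split: [48, 44, 42, 46] -> [48, 44] and [42, 46]
    Split: [48, 44] -> [48] and [44]
    Merge: [48] + [44] -> [44, 48]
    Split: [42, 46] -> [42] and [46]
    Merge: [42] + [46] -> [42, 46]
  Merge: [44, 48] + [42, 46] -> [42, 44, 46, 48]
Merge: [1, 24, 39, 44] + [42, 44, 46, 48] -> [1, 24, 39, 42, 44, 44, 46, 48]

Final sorted array: [1, 24, 39, 42, 44, 44, 46, 48]

The merge sort proceeds by recursively splitting the array and merging sorted halves.
After all merges, the sorted array is [1, 24, 39, 42, 44, 44, 46, 48].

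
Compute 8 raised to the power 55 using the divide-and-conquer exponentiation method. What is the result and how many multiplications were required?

Computing 8^55 by squaring (build up from 8^1; each line after the first costs one multiplication):

8^1 = 8
8^2 = (8^1)^2 = 8^2 = 64
8^3 = 8 * 8^2 = 8 * 64 = 512
8^6 = (8^3)^2 = 512^2 = 262144
8^12 = (8^6)^2 = 262144^2 = 68719476736
8^13 = 8 * 8^12 = 8 * 68719476736 = 549755813888
8^26 = (8^13)^2 = 549755813888^2 = 302231454903657293676544
8^27 = 8 * 8^26 = 8 * 302231454903657293676544 = 2417851639229258349412352
8^54 = (8^27)^2 = 2417851639229258349412352^2 = 5846006549323611672814739330865132078623730171904
8^55 = 8 * 8^54 = 8 * 5846006549323611672814739330865132078623730171904 = 46768052394588893382517914646921056628989841375232

Result: 46768052394588893382517914646921056628989841375232
Multiplications needed: 9 (9 lines after 8^1)

8^55 = 46768052394588893382517914646921056628989841375232. Using exponentiation by squaring, this requires 9 multiplications. The key idea: if the exponent is even, square the half-power; if odd, multiply by the base once.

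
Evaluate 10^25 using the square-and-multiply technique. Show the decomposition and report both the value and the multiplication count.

Computing 10^25 by squaring (build up from 10^1; each line after the first costs one multiplication):

10^1 = 10
10^2 = (10^1)^2 = 10^2 = 100
10^3 = 10 * 10^2 = 10 * 100 = 1000
10^6 = (10^3)^2 = 1000^2 = 1000000
10^12 = (10^6)^2 = 1000000^2 = 1000000000000
10^24 = (10^12)^2 = 1000000000000^2 = 1000000000000000000000000
10^25 = 10 * 10^24 = 10 * 1000000000000000000000000 = 10000000000000000000000000

Result: 10000000000000000000000000
Multiplications needed: 6 (6 lines after 10^1)

10^25 = 10000000000000000000000000. Using exponentiation by squaring, this requires 6 multiplications. The key idea: if the exponent is even, square the half-power; if odd, multiply by the base once.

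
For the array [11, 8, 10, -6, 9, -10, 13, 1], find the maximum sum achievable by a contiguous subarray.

Using Kadane's algorithm on [11, 8, 10, -6, 9, -10, 13, 1]:

Scanning through the array:
Position 1 (value 8): max_ending_here = 19, max_so_far = 19
Position 2 (value 10): max_ending_here = 29, max_so_far = 29
Position 3 (value -6): max_ending_here = 23, max_so_far = 29
Position 4 (value 9): max_ending_here = 32, max_so_far = 32
Position 5 (value -10): max_ending_here = 22, max_so_far = 32
Position 6 (value 13): max_ending_here = 35, max_so_far = 35
Position 7 (value 1): max_ending_here = 36, max_so_far = 36

Maximum subarray: [11, 8, 10, -6, 9, -10, 13, 1]
Maximum sum: 36

The maximum subarray is [11, 8, 10, -6, 9, -10, 13, 1] with sum 36. This subarray runs from index 0 to index 7.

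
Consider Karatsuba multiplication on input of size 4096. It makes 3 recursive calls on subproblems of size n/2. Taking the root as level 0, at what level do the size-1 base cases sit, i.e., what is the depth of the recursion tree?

For divide and conquer with division factor 2:

Problem sizes at each level:
Level 0: 4096
Level 1: 2048
Level 2: 1024
Level 3: 512
Level 4: 256
Level 5: 128
Level 6: 64
Level 7: 32
Level 8: 16
Level 9: 8
Level 10: 4
Level 11: 2
Level 12: 1

The root is level 0 and the size-1 base case is level 12 (the tree spans levels 0 through 12, i.e. 13 levels counting the root), so the depth is the number of divisions: log_2(4096) = 12

The recursion tree depth is log_2(4096) = 12. At each level, the problem size is divided by 2, so it takes 12 divisions to reduce to a base case of size 1. The algorithm makes 3 recursive calls at each level.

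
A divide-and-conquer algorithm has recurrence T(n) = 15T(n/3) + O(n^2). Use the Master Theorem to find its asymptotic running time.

Master Theorem for T(n) = 15T(n/3) + O(n^2):

a = 15, b = 3, c = 2
log_b(a) = log_3(15) = 2.4650

Case 1: c = 2 < log_3(15) = 2.4650
T(n) = O(n^(log_3 15))

For T(n) = 15T(n/3) + O(n^2): log_3(15) = 2.4650. This is Case 1 of the Master Theorem (c < log_b(a), work dominated by leaves), giving O(n^(log_3 15)).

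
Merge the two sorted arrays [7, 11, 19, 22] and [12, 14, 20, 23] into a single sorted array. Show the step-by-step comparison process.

Merging process:

Compare 7 vs 12: take 7 from left. Merged: [7]
Compare 11 vs 12: take 11 from left. Merged: [7, 11]
Compare 19 vs 12: take 12 from right. Merged: [7, 11, 12]
Compare 19 vs 14: take 14 from right. Merged: [7, 11, 12, 14]
Compare 19 vs 20: take 19 from left. Merged: [7, 11, 12, 14, 19]
Compare 22 vs 20: take 20 from right. Merged: [7, 11, 12, 14, 19, 20]
Compare 22 vs 23: take 22 from left. Merged: [7, 11, 12, 14, 19, 20, 22]
Append remaining from right: [23]. Merged: [7, 11, 12, 14, 19, 20, 22, 23]

Final merged array: [7, 11, 12, 14, 19, 20, 22, 23]
Total comparisons: 7

The merged array is [7, 11, 12, 14, 19, 20, 22, 23], requiring 7 comparisons. The merge step runs in O(n) time where n is the total number of elements.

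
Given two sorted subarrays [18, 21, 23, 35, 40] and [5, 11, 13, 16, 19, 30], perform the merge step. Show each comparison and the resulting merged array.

Merging process:

Compare 18 vs 5: take 5 from right. Merged: [5]
Compare 18 vs 11: take 11 from right. Merged: [5, 11]
Compare 18 vs 13: take 13 from right. Merged: [5, 11, 13]
Compare 18 vs 16: take 16 from right. Merged: [5, 11, 13, 16]
Compare 18 vs 19: take 18 from left. Merged: [5, 11, 13, 16, 18]
Compare 21 vs 19: take 19 from right. Merged: [5, 11, 13, 16, 18, 19]
Compare 21 vs 30: take 21 from left. Merged: [5, 11, 13, 16, 18, 19, 21]
Compare 23 vs 30: take 23 from left. Merged: [5, 11, 13, 16, 18, 19, 21, 23]
Compare 35 vs 30: take 30 from right. Merged: [5, 11, 13, 16, 18, 19, 21, 23, 30]
Append remaining from left: [35, 40]. Merged: [5, 11, 13, 16, 18, 19, 21, 23, 30, 35, 40]

Final merged array: [5, 11, 13, 16, 18, 19, 21, 23, 30, 35, 40]
Total comparisons: 9

The merged array is [5, 11, 13, 16, 18, 19, 21, 23, 30, 35, 40], requiring 9 comparisons. The merge step runs in O(n) time where n is the total number of elements.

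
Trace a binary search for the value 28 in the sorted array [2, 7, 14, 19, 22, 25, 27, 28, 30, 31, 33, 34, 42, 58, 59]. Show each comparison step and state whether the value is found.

Binary search for 28 in [2, 7, 14, 19, 22, 25, 27, 28, 30, 31, 33, 34, 42, 58, 59]:

lo=0, hi=14, mid=7, arr[mid]=28 -> Found target at index 7!

Binary search finds 28 at index 7 after 1 comparisons. The search repeatedly halves the search space by comparing with the middle element.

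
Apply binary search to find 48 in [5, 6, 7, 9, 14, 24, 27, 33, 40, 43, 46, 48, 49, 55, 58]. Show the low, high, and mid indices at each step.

Binary search for 48 in [5, 6, 7, 9, 14, 24, 27, 33, 40, 43, 46, 48, 49, 55, 58]:

lo=0, hi=14, mid=7, arr[mid]=33 -> 33 < 48, search right half
lo=8, hi=14, mid=11, arr[mid]=48 -> Found target at index 11!

Binary search finds 48 at index 11 after 2 comparisons. The search repeatedly halves the search space by comparing with the middle element.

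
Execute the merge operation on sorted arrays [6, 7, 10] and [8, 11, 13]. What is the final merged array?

Merging process:

Compare 6 vs 8: take 6 from left. Merged: [6]
Compare 7 vs 8: take 7 from left. Merged: [6, 7]
Compare 10 vs 8: take 8 from right. Merged: [6, 7, 8]
Compare 10 vs 11: take 10 from left. Merged: [6, 7, 8, 10]
Append remaining from right: [11, 13]. Merged: [6, 7, 8, 10, 11, 13]

Final merged array: [6, 7, 8, 10, 11, 13]
Total comparisons: 4

The merged array is [6, 7, 8, 10, 11, 13], requiring 4 comparisons. The merge step runs in O(n) time where n is the total number of elements.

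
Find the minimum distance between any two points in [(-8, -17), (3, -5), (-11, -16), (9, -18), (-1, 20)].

Computing all pairwise distances among 5 points:

d((-8, -17), (3, -5)) = 16.2788
d((-8, -17), (-11, -16)) = 3.1623 <-- minimum
d((-8, -17), (9, -18)) = 17.0294
d((-8, -17), (-1, 20)) = 37.6563
d((3, -5), (-11, -16)) = 17.8045
d((3, -5), (9, -18)) = 14.3178
d((3, -5), (-1, 20)) = 25.318
d((-11, -16), (9, -18)) = 20.0998
d((-11, -16), (-1, 20)) = 37.3631
d((9, -18), (-1, 20)) = 39.2938

Closest pair: (-8, -17) and (-11, -16) with distance 3.1623

The closest pair is (-8, -17) and (-11, -16) with Euclidean distance 3.1623. For 5 points, brute-force pairwise comparison is shown above. For large n, the divide-and-conquer algorithm (sort by x, recurse on halves, check the dividing strip) achieves O(n log n).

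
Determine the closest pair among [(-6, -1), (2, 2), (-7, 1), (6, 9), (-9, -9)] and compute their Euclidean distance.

Computing all pairwise distances among 5 points:

d((-6, -1), (2, 2)) = 8.544
d((-6, -1), (-7, 1)) = 2.2361 <-- minimum
d((-6, -1), (6, 9)) = 15.6205
d((-6, -1), (-9, -9)) = 8.544
d((2, 2), (-7, 1)) = 9.0554
d((2, 2), (6, 9)) = 8.0623
d((2, 2), (-9, -9)) = 15.5563
d((-7, 1), (6, 9)) = 15.2643
d((-7, 1), (-9, -9)) = 10.198
d((6, 9), (-9, -9)) = 23.4307

Closest pair: (-6, -1) and (-7, 1) with distance 2.2361

The closest pair is (-6, -1) and (-7, 1) with Euclidean distance 2.2361. For 5 points, brute-force pairwise comparison is shown above. For large n, the divide-and-conquer algorithm (sort by x, recurse on halves, check the dividing strip) achieves O(n log n).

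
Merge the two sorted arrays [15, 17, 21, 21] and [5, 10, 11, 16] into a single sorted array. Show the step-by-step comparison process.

Merging process:

Compare 15 vs 5: take 5 from right. Merged: [5]
Compare 15 vs 10: take 10 from right. Merged: [5, 10]
Compare 15 vs 11: take 11 from right. Merged: [5, 10, 11]
Compare 15 vs 16: take 15 from left. Merged: [5, 10, 11, 15]
Compare 17 vs 16: take 16 from right. Merged: [5, 10, 11, 15, 16]
Append remaining from left: [17, 21, 21]. Merged: [5, 10, 11, 15, 16, 17, 21, 21]

Final merged array: [5, 10, 11, 15, 16, 17, 21, 21]
Total comparisons: 5

The merged array is [5, 10, 11, 15, 16, 17, 21, 21], requiring 5 comparisons. The merge step runs in O(n) time where n is the total number of elements.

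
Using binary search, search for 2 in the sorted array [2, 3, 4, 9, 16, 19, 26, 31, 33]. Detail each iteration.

Binary search for 2 in [2, 3, 4, 9, 16, 19, 26, 31, 33]:

lo=0, hi=8, mid=4, arr[mid]=16 -> 16 > 2, search left half
lo=0, hi=3, mid=1, arr[mid]=3 -> 3 > 2, search left half
lo=0, hi=0, mid=0, arr[mid]=2 -> Found target at index 0!

Binary search finds 2 at index 0 after 3 comparisons. The search repeatedly halves the search space by comparing with the middle element.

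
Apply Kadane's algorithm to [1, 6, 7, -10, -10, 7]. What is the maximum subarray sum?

Using Kadane's algorithm on [1, 6, 7, -10, -10, 7]:

Scanning through the array:
Position 1 (value 6): max_ending_here = 7, max_so_far = 7
Position 2 (value 7): max_ending_here = 14, max_so_far = 14
Position 3 (value -10): max_ending_here = 4, max_so_far = 14
Position 4 (value -10): max_ending_here = -6, max_so_far = 14
Position 5 (value 7): max_ending_here = 7, max_so_far = 14

Maximum subarray: [1, 6, 7]
Maximum sum: 14

The maximum subarray is [1, 6, 7] with sum 14. This subarray runs from index 0 to index 2.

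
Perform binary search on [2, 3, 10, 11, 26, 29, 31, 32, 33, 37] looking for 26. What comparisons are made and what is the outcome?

Binary search for 26 in [2, 3, 10, 11, 26, 29, 31, 32, 33, 37]:

lo=0, hi=9, mid=4, arr[mid]=26 -> Found target at index 4!

Binary search finds 26 at index 4 after 1 comparisons. The search repeatedly halves the search space by comparing with the middle element.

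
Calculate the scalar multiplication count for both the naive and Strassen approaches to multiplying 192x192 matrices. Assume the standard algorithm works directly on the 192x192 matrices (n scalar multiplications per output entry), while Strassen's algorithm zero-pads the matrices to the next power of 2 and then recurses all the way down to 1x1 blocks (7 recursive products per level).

Matrix multiplication for 192x192 matrices:

Strassen's algorithm requires power-of-2 dimensions. Pad 192x192 to 256x256 (next power of 2).

Standard algorithm: 192^3 = 7077888 multiplications
Strassen's algorithm: 7^(log2(256)) = 7^8 = 5764801 multiplications
Savings: 7077888 - 5764801 = 1313087 multiplications

Standard: 7077888 multiplications (192^3). Strassen: 5764801 multiplications (7^8, after padding to 256x256). Strassen reduces 8 recursive multiplications to 7 at each level.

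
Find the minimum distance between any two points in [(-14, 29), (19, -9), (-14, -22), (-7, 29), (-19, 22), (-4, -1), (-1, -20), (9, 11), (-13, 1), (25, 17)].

Computing all pairwise distances among 10 points:

d((-14, 29), (19, -9)) = 50.3289
d((-14, 29), (-14, -22)) = 51.0
d((-14, 29), (-7, 29)) = 7.0 <-- minimum
d((-14, 29), (-19, 22)) = 8.6023
d((-14, 29), (-4, -1)) = 31.6228
d((-14, 29), (-1, -20)) = 50.6952
d((-14, 29), (9, 11)) = 29.2062
d((-14, 29), (-13, 1)) = 28.0179
d((-14, 29), (25, 17)) = 40.8044
d((19, -9), (-14, -22)) = 35.4683
d((19, -9), (-7, 29)) = 46.0435
d((19, -9), (-19, 22)) = 49.0408
d((19, -9), (-4, -1)) = 24.3516
d((19, -9), (-1, -20)) = 22.8254
d((19, -9), (9, 11)) = 22.3607
d((19, -9), (-13, 1)) = 33.5261
d((19, -9), (25, 17)) = 26.6833
d((-14, -22), (-7, 29)) = 51.4782
d((-14, -22), (-19, 22)) = 44.2832
d((-14, -22), (-4, -1)) = 23.2594
d((-14, -22), (-1, -20)) = 13.1529
d((-14, -22), (9, 11)) = 40.2244
d((-14, -22), (-13, 1)) = 23.0217
d((-14, -22), (25, 17)) = 55.1543
d((-7, 29), (-19, 22)) = 13.8924
d((-7, 29), (-4, -1)) = 30.1496
d((-7, 29), (-1, -20)) = 49.366
d((-7, 29), (9, 11)) = 24.0832
d((-7, 29), (-13, 1)) = 28.6356
d((-7, 29), (25, 17)) = 34.176
d((-19, 22), (-4, -1)) = 27.4591
d((-19, 22), (-1, -20)) = 45.6946
d((-19, 22), (9, 11)) = 30.0832
d((-19, 22), (-13, 1)) = 21.8403
d((-19, 22), (25, 17)) = 44.2832
d((-4, -1), (-1, -20)) = 19.2354
d((-4, -1), (9, 11)) = 17.6918
d((-4, -1), (-13, 1)) = 9.2195
d((-4, -1), (25, 17)) = 34.1321
d((-1, -20), (9, 11)) = 32.573
d((-1, -20), (-13, 1)) = 24.1868
d((-1, -20), (25, 17)) = 45.2217
d((9, 11), (-13, 1)) = 24.1661
d((9, 11), (25, 17)) = 17.088
d((-13, 1), (25, 17)) = 41.2311

Closest pair: (-14, 29) and (-7, 29) with distance 7.0

The closest pair is (-14, 29) and (-7, 29) with Euclidean distance 7.0. For 10 points, brute-force pairwise comparison is shown above. For large n, the divide-and-conquer algorithm (sort by x, recurse on halves, check the dividing strip) achieves O(n log n).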